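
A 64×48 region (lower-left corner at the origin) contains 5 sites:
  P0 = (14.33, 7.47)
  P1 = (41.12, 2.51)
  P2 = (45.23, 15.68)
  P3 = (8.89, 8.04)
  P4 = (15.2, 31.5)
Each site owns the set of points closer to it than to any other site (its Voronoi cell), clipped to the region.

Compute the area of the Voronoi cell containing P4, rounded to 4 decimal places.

1. box [0,64]×[0,48]: [(0, 0) (64, 0) (64, 48) (0, 48)]
2. ⊥bis P4·P0 via (14.765,19.485): [(0, 20.0196) (64, 17.7025) (64, 48) (0, 48)]  |A|=1864.8953
3. ⊥bis P4·P1 via (28.16,17.005): [(0, 20.0196) (30.3045, 18.9224) (62.8261, 48) (0, 48)]  |A|=1337.3826
4. ⊥bis P4·P2 via (30.215,23.59): [(0, 20.0196) (27.8038, 19.0129) (43.0743, 48) (0, 48)]  |A|=1013.2803
5. ⊥bis P4·P3 via (12.045,19.77): [(0, 23.0097) (12.8463, 19.5545) (27.8038, 19.0129) (43.0743, 48) (0, 48)]  |A|=994.074
6. canonical 5-gon: [(0, 23.0097) (12.8463, 19.5545) (27.8038, 19.0129) (43.0743, 48) (0, 48)]
7. shoelace: 994.074

Area of P4's cell: 994.0740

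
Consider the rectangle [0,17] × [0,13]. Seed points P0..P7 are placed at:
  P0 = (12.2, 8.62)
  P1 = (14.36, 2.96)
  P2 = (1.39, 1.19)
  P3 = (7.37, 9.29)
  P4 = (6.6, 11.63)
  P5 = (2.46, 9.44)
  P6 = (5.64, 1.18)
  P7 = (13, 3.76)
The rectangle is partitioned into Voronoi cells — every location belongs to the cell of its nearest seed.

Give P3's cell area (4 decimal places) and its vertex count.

1. box [0,17]×[0,13]: [(0, 0) (17, 0) (17, 13) (0, 13)]
2. ⊥bis P3·P0 via (9.785,8.955): [(0, 0) (8.5428, 0) (10.3461, 13) (0, 13)]  |A|=122.7779
3. ⊥bis P3·P1 via (10.865,6.125): [(0, 0) (5.3183, 0) (9.1261, 4.2048) (10.3461, 13) (0, 13)]  |A|=115.9988
4. ⊥bis P3·P2 via (4.38,5.24): [(0, 8.4736) (7.7863, 2.7253) (9.1261, 4.2048) (10.3461, 13) (0, 13)]  |A|=75.763
5. ⊥bis P3·P4 via (6.985,10.46): [(0.2924, 8.2577) (7.7863, 2.7253) (9.1261, 4.2048) (10.1377, 11.4974)]  |A|=43.5102
6. ⊥bis P3·P5 via (4.915,9.365): [(4.9278, 9.783) (4.78, 4.9447) (7.7863, 2.7253) (9.1261, 4.2048) (10.1377, 11.4974)]  |A|=32.4093
7. ⊥bis P3·P6 via (6.505,5.235): [(4.9278, 9.783) (4.7999, 5.5987) (9.1895, 4.6623) (10.1377, 11.4974)]  |A|=26.2359
8. ⊥bis P3·P7 via (10.185,6.525): [(4.9278, 9.783) (4.7999, 5.5987) (8.4999, 4.8094) (9.3267, 5.6512) (10.1377, 11.4974)]  |A|=25.8849
9. canonical 5-gon: [(4.9278, 9.783) (4.7999, 5.5987) (8.4999, 4.8094) (9.3267, 5.6512) (10.1377, 11.4974)]
10. shoelace: 25.8849

Area of P3's cell: 25.8849 (5 vertices)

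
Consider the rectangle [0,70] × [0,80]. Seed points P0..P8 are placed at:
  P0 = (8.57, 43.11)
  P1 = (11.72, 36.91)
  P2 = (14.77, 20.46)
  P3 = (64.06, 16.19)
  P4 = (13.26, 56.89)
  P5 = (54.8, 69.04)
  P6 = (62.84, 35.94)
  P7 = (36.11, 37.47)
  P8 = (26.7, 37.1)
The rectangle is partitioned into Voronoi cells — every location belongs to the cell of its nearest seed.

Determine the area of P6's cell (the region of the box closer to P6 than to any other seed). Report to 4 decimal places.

1. box [0,70]×[0,80]: [(0, 0) (70, 0) (70, 80) (0, 80)]
2. ⊥bis P6·P0 via (35.705,39.525): [(30.4831, 0) (70, 0) (70, 80) (41.0524, 80)]  |A|=2738.5795
3. ⊥bis P6·P1 via (37.28,36.425): [(37.6128, 53.9654) (36.5888, 0) (70, 0) (70, 80) (41.0524, 80)]  |A|=2573.8293
4. ⊥bis P6·P2 via (38.805,28.2): [(37.6128, 53.9654) (37.2175, 33.1297) (47.8863, 0) (70, 0) (70, 80) (41.0524, 80)]  |A|=2386.689
5. ⊥bis P6·P3 via (63.45,26.065): [(37.6128, 53.9654) (37.2175, 33.1297) (39.9598, 24.614) (70, 26.4696) (70, 80) (41.0524, 80)]  |A|=1716.9596
6. ⊥bis P6·P4 via (38.05,46.415): [(37.4423, 44.9768) (37.2175, 33.1297) (39.9598, 24.614) (70, 26.4696) (70, 80) (52.2413, 80)]  |A|=1507.7856
7. ⊥bis P6·P5 via (58.82,52.49): [(38.535, 47.5628) (37.4423, 44.9768) (37.2175, 33.1297) (39.9598, 24.614) (70, 26.4696) (70, 55.2056)]  |A|=829.6868
8. ⊥bis P6·P7 via (49.475,36.705): [(50.2595, 50.4107) (48.8142, 25.1609) (70, 26.4696) (70, 55.2056)]  |A|=550.1536
9. ⊥bis P6·P8 via (44.77,36.52): [(50.2595, 50.4107) (48.8142, 25.1609) (70, 26.4696) (70, 55.2056)]  |A|=550.1536
10. canonical 4-gon: [(50.2595, 50.4107) (48.8142, 25.1609) (70, 26.4696) (70, 55.2056)]
11. shoelace: 550.1536

Area of P6's cell: 550.1536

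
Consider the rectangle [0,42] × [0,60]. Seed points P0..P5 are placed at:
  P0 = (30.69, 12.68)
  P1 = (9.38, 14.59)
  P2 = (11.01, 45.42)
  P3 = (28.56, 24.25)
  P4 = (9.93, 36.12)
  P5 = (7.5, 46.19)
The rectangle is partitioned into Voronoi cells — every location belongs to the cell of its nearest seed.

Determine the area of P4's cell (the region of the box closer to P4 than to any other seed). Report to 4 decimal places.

Area of P4's cell: 305.5688

1. box [0,42]×[0,60]: [(0, 0) (42, 0) (42, 60) (0, 60)]
2. ⊥bis P4·P0 via (20.31,24.4): [(0, 6.4121) (42, 43.6101) (42, 60) (0, 60)]  |A|=1469.5334
3. ⊥bis P4·P1 via (9.655,25.355): [(0, 25.6016) (21.0593, 25.0637) (42, 43.6101) (42, 60) (0, 60)]  |A|=1267.4742
4. ⊥bis P4·P2 via (10.47,40.77): [(0, 41.9859) (0, 25.6016) (21.0593, 25.0637) (35.51, 37.8621)]  |A|=429.5527
5. ⊥bis P4·P3 via (19.245,30.185): [(24.92, 39.0919) (0, 41.9859) (0, 25.6016) (16.0633, 25.1913)]  |A|=317.6097
6. ⊥bis P4·P5 via (8.715,41.155): [(24.92, 39.0919) (8.2081, 41.0327) (0, 39.052) (0, 25.6016) (16.0633, 25.1913)]  |A|=305.5688
7. canonical 5-gon: [(24.92, 39.0919) (8.2081, 41.0327) (0, 39.052) (0, 25.6016) (16.0633, 25.1913)]
8. shoelace: 305.5688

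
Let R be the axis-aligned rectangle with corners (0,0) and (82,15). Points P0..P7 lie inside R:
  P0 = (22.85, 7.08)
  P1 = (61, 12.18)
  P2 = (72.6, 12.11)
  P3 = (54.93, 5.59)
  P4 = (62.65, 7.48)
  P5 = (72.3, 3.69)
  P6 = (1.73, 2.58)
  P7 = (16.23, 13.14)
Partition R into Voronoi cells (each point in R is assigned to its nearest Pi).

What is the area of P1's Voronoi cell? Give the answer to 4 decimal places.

1. box [0,82]×[0,15]: [(0, 0) (82, 0) (82, 15) (0, 15)]
2. ⊥bis P1·P0 via (41.925,9.63): [(43.2124, 0) (82, 0) (82, 15) (41.2071, 15)]  |A|=596.8538
3. ⊥bis P1·P2 via (66.8,12.145): [(43.2124, 0) (66.7267, 0) (66.8172, 15) (41.2071, 15)]  |A|=368.4334
4. ⊥bis P1·P3 via (57.965,8.885): [(66.7316, 0.8101) (66.8172, 15) (51.3261, 15)]  |A|=109.9081
5. ⊥bis P1·P4 via (61.825,9.83): [(58.2874, 8.5881) (66.7966, 11.5753) (66.8172, 15) (51.3261, 15)]  |A|=64.2036
6. ⊥bis P1·P5 via (66.65,7.935): [(58.2874, 8.5881) (66.7966, 11.5753) (66.8172, 15) (51.3261, 15)]  |A|=64.2036
7. ⊥bis P1·P6 via (31.365,7.38): [(58.2874, 8.5881) (66.7966, 11.5753) (66.8172, 15) (51.3261, 15)]  |A|=64.2036
8. ⊥bis P1·P7 via (38.615,12.66): [(58.2874, 8.5881) (66.7966, 11.5753) (66.8172, 15) (51.3261, 15)]  |A|=64.2036
9. canonical 4-gon: [(58.2874, 8.5881) (66.7966, 11.5753) (66.8172, 15) (51.3261, 15)]
10. shoelace: 64.2036

Area of P1's cell: 64.2036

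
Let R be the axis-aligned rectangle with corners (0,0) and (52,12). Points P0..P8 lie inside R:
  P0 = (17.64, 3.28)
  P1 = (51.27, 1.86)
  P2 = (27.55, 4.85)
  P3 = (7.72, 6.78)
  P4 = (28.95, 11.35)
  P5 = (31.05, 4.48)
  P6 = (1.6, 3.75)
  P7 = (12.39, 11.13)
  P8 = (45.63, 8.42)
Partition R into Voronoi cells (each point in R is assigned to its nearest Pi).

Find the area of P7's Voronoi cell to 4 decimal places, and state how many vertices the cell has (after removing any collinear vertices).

1. box [0,52]×[0,12]: [(0, 0) (52, 0) (52, 12) (0, 12)]
2. ⊥bis P7·P0 via (15.015,7.205): [(0, 0) (4.2418, 0) (22.1847, 12) (0, 12)]  |A|=158.5589
3. ⊥bis P7·P1 via (31.83,6.495): [(0, 0) (4.2418, 0) (22.1847, 12) (0, 12)]  |A|=158.5589
4. ⊥bis P7·P2 via (19.97,7.99): [(0, 0) (4.2418, 0) (21.419, 11.4879) (21.6311, 12) (0, 12)]  |A|=158.4171
5. ⊥bis P7·P3 via (10.055,8.955): [(12.9632, 5.8328) (21.419, 11.4879) (21.6311, 12) (7.2187, 12)]  |A|=46.0074
6. ⊥bis P7·P4 via (20.67,11.24): [(12.9632, 5.8328) (20.6733, 10.9892) (20.6599, 12) (7.2187, 12)]  |A|=45.3785
7. ⊥bis P7·P5 via (21.72,7.805): [(12.9632, 5.8328) (20.6733, 10.9892) (20.6599, 12) (7.2187, 12)]  |A|=45.3785
8. ⊥bis P7·P6 via (6.995,7.44): [(12.9632, 5.8328) (20.6733, 10.9892) (20.6599, 12) (7.2187, 12)]  |A|=45.3785
9. ⊥bis P7·P8 via (29.01,9.775): [(12.9632, 5.8328) (20.6733, 10.9892) (20.6599, 12) (7.2187, 12)]  |A|=45.3785
10. canonical 4-gon: [(12.9632, 5.8328) (20.6733, 10.9892) (20.6599, 12) (7.2187, 12)]
11. shoelace: 45.3785

Area of P7's cell: 45.3785 (4 vertices)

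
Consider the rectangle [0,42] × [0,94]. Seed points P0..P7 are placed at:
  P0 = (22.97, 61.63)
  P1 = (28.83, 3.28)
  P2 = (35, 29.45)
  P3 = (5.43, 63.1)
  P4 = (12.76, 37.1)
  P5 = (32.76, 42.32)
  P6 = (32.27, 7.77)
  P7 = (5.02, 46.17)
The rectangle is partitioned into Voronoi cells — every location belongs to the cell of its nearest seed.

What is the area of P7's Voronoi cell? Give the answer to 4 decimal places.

1. box [0,42]×[0,94]: [(0, 0) (42, 0) (42, 94) (0, 94)]
2. ⊥bis P7·P0 via (13.995,53.9): [(0, 70.149) (0, 0) (42, 0) (42, 21.3845)]  |A|=1922.2043
3. ⊥bis P7·P1 via (16.925,24.725): [(31.9425, 33.0618) (0, 70.149) (0, 15.3292)]  |A|=875.5413
4. ⊥bis P7·P2 via (20.01,37.81): [(10.8233, 21.3377) (23.0925, 43.3372) (0, 70.149) (0, 15.3292)]  |A|=715.1586
5. ⊥bis P7·P3 via (5.225,54.635): [(10.8233, 21.3377) (23.0925, 43.3372) (13.5353, 54.4337) (0, 54.7615) (0, 15.3292)]  |A|=611.0213
6. ⊥bis P7·P4 via (8.89,41.635): [(17.921, 49.3417) (13.5353, 54.4337) (0, 54.7615) (0, 34.0486)]  |A|=219.3404
7. ⊥bis P7·P5 via (18.89,44.245): [(17.921, 49.3417) (13.5353, 54.4337) (0, 54.7615) (0, 34.0486)]  |A|=219.3404
8. ⊥bis P7·P6 via (18.645,26.97): [(17.921, 49.3417) (13.5353, 54.4337) (0, 54.7615) (0, 34.0486)]  |A|=219.3404
9. canonical 4-gon: [(17.921, 49.3417) (13.5353, 54.4337) (0, 54.7615) (0, 34.0486)]
10. shoelace: 219.3404

Area of P7's cell: 219.3404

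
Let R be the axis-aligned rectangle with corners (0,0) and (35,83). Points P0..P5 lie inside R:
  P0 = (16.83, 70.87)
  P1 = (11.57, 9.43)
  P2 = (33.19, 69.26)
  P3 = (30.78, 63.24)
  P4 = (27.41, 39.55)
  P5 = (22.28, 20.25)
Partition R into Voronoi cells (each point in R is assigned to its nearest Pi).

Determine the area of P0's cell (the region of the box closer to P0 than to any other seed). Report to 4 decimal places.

Area of P0's cell: 727.1329

1. box [0,35]×[0,83]: [(0, 0) (35, 0) (35, 83) (0, 83)]
2. ⊥bis P0·P1 via (14.2,40.15): [(0, 41.3657) (35, 38.3693) (35, 83) (0, 83)]  |A|=1509.6382
3. ⊥bis P0·P2 via (25.01,70.065): [(0, 41.3657) (22.0003, 39.4822) (26.2829, 83) (0, 83)]  |A|=1029.8721
4. ⊥bis P0·P3 via (23.805,67.055): [(0, 41.3657) (9.3178, 40.568) (24.9132, 69.0811) (26.2829, 83) (0, 83)]  |A|=840.5969
5. ⊥bis P0·P4 via (22.12,55.21): [(0, 47.7378) (16.2399, 53.2237) (24.9132, 69.0811) (26.2829, 83) (0, 83)]  |A|=727.1329
6. ⊥bis P0·P5 via (19.555,45.56): [(0, 47.7378) (16.2399, 53.2237) (24.9132, 69.0811) (26.2829, 83) (0, 83)]  |A|=727.1329
7. canonical 5-gon: [(0, 47.7378) (16.2399, 53.2237) (24.9132, 69.0811) (26.2829, 83) (0, 83)]
8. shoelace: 727.1329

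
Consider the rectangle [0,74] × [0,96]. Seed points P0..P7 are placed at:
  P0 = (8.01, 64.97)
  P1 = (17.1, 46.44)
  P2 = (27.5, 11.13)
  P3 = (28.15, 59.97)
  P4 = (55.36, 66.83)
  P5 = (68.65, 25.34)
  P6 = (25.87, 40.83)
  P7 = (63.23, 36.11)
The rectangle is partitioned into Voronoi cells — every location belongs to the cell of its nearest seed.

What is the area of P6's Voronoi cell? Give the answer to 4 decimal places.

Area of P6's cell: 626.6223

1. box [0,74]×[0,96]: [(0, 0) (74, 0) (74, 96) (0, 96)]
2. ⊥bis P6·P0 via (16.94,52.9): [(0, 40.3669) (0, 0) (74, 0) (74, 95.1159)]  |A|=5012.8642
3. ⊥bis P6·P1 via (21.485,43.635): [(36.8204, 67.6085) (0, 10.0479) (0, 0) (74, 0) (74, 95.1159)]  |A|=4454.6853
4. ⊥bis P6·P2 via (26.685,25.98): [(36.8204, 67.6085) (9.5913, 25.0419) (74, 28.5767) (74, 95.1159)]  |A|=2559.6547
5. ⊥bis P6·P3 via (27.01,50.4): [(25.8972, 50.5326) (9.5913, 25.0419) (74, 28.5767) (74, 44.8024)]  |A|=1182.3415
6. ⊥bis P6·P4 via (40.615,53.83): [(45.5905, 48.1867) (25.8972, 50.5326) (9.5913, 25.0419) (63.3929, 27.9946)]  |A|=839.5881
7. ⊥bis P6·P5 via (47.26,33.085): [(50.6501, 42.4478) (45.5905, 48.1867) (25.8972, 50.5326) (9.5913, 25.0419) (45.0524, 26.988)]  |A|=700.6351
8. ⊥bis P6·P7 via (44.55,38.47): [(45.7541, 48.001) (45.5905, 48.1867) (25.8972, 50.5326) (9.5913, 25.0419) (43.0858, 26.8801)]  |A|=626.6223
9. canonical 5-gon: [(45.7541, 48.001) (45.5905, 48.1867) (25.8972, 50.5326) (9.5913, 25.0419) (43.0858, 26.8801)]
10. shoelace: 626.6223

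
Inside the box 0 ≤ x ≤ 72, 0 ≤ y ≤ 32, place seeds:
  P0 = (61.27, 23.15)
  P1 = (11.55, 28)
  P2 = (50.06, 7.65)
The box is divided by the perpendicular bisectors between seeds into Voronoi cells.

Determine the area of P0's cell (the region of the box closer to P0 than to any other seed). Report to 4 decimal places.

1. box [0,72]×[0,32]: [(0, 0) (72, 0) (72, 32) (0, 32)]
2. ⊥bis P0·P1 via (36.41,25.575): [(33.9153, 0) (72, 0) (72, 32) (37.0367, 32)]  |A|=1168.7682
3. ⊥bis P0·P2 via (55.665,15.4): [(36.7518, 29.0785) (72, 3.5861) (72, 32) (37.0367, 32)]  |A|=551.8417
4. canonical 4-gon: [(36.7518, 29.0785) (72, 3.5861) (72, 32) (37.0367, 32)]
5. shoelace: 551.8417

Area of P0's cell: 551.8417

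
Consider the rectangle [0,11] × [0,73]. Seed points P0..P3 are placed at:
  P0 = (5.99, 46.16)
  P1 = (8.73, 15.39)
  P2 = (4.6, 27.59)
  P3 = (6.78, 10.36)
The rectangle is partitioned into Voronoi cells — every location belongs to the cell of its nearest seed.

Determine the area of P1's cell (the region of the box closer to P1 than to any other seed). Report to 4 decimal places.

Area of P1's cell: 80.8106

1. box [0,11]×[0,73]: [(0, 0) (11, 0) (11, 73) (0, 73)]
2. ⊥bis P1·P0 via (7.36,30.775): [(0, 30.1196) (0, 0) (11, 0) (11, 31.0991)]  |A|=336.7031
3. ⊥bis P1·P2 via (6.665,21.49): [(0, 19.2337) (0, 0) (11, 0) (11, 22.9575)]  |A|=232.0518
4. ⊥bis P1·P3 via (7.755,12.875): [(0, 19.2337) (0, 15.8814) (11, 11.617) (11, 22.9575)]  |A|=80.8106
5. canonical 4-gon: [(0, 19.2337) (0, 15.8814) (11, 11.617) (11, 22.9575)]
6. shoelace: 80.8106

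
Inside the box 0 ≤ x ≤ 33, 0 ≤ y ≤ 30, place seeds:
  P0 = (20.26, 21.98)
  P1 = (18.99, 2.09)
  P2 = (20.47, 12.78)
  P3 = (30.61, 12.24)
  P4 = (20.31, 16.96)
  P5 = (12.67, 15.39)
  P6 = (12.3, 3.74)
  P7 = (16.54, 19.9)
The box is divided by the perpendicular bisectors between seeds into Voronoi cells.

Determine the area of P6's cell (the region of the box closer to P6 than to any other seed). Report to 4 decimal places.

1. box [0,33]×[0,30]: [(0, 0) (33, 0) (33, 30) (0, 30)]
2. ⊥bis P6·P0 via (16.28,12.86): [(0, 19.9646) (0, 0) (33, 0) (33, 5.5633)]  |A|=421.2117
3. ⊥bis P6·P1 via (15.645,2.915): [(17.9212, 12.1438) (0, 19.9646) (0, 0) (14.9261, 0)]  |A|=269.5243
4. ⊥bis P6·P2 via (16.385,8.26): [(16.8579, 7.8326) (6.6405, 17.0667) (0, 19.9646) (0, 0) (14.9261, 0)]  |A|=242.5906
5. ⊥bis P6·P3 via (21.455,7.99): [(16.8579, 7.8326) (6.6405, 17.0667) (0, 19.9646) (0, 0) (14.9261, 0)]  |A|=242.5906
6. ⊥bis P6·P4 via (16.305,10.35): [(16.8579, 7.8326) (9.531, 14.4543) (1.5608, 19.2835) (0, 19.9646) (0, 0) (14.9261, 0)]  |A|=239.1595
7. ⊥bis P6·P5 via (12.485,9.565): [(16.8579, 7.8326) (15.0305, 9.4842) (0, 9.9615) (0, 0) (14.9261, 0)]  |A|=154.3956
8. ⊥bis P6·P7 via (14.42,11.82): [(16.8579, 7.8326) (15.0305, 9.4842) (0, 9.9615) (0, 0) (14.9261, 0)]  |A|=154.3956
9. canonical 5-gon: [(16.8579, 7.8326) (15.0305, 9.4842) (0, 9.9615) (0, 0) (14.9261, 0)]
10. shoelace: 154.3956

Area of P6's cell: 154.3956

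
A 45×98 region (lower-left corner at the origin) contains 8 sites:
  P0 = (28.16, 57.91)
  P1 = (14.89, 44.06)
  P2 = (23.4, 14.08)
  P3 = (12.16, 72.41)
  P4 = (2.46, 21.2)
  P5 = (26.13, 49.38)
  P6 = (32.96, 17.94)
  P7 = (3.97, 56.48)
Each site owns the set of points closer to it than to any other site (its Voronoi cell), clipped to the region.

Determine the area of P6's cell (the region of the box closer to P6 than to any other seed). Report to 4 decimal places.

Area of P6's cell: 590.5542

1. box [0,45]×[0,98]: [(0, 0) (45, 0) (45, 98) (0, 98)]
2. ⊥bis P6·P0 via (30.56,37.925): [(0, 34.255) (0, 0) (45, 0) (45, 39.6591)]  |A|=1663.0683
3. ⊥bis P6·P1 via (23.925,31): [(34.6439, 38.4154) (0, 14.4485) (0, 0) (45, 0) (45, 39.6591)]  |A|=1319.9802
4. ⊥bis P6·P2 via (28.18,16.01): [(34.6439, 38.4154) (22.52, 30.028) (34.6443, 0) (45, 0) (45, 39.6591)]  |A|=637.1402
5. ⊥bis P6·P3 via (22.56,45.175): [(34.6439, 38.4154) (22.52, 30.028) (34.6443, 0) (45, 0) (45, 39.6591)]  |A|=637.1402
6. ⊥bis P6·P4 via (17.71,19.57): [(34.6439, 38.4154) (22.52, 30.028) (34.6443, 0) (45, 0) (45, 39.6591)]  |A|=637.1402
7. ⊥bis P6·P5 via (29.545,33.66): [(26.9575, 33.0979) (22.52, 30.028) (34.6443, 0) (45, 0) (45, 37.0174)]  |A|=590.5542
8. ⊥bis P6·P7 via (18.465,37.21): [(26.9575, 33.0979) (22.52, 30.028) (34.6443, 0) (45, 0) (45, 37.0174)]  |A|=590.5542
9. canonical 5-gon: [(26.9575, 33.0979) (22.52, 30.028) (34.6443, 0) (45, 0) (45, 37.0174)]
10. shoelace: 590.5542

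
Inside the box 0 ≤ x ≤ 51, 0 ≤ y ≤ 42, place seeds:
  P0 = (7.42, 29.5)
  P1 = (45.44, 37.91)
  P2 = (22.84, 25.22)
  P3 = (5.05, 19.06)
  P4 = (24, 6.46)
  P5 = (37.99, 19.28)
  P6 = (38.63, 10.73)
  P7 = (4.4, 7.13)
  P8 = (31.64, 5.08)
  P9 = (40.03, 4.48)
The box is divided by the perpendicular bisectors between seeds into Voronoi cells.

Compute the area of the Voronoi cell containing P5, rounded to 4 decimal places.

Area of P5's cell: 274.4625

1. box [0,51]×[0,42]: [(0, 0) (51, 0) (51, 42) (0, 42)]
2. ⊥bis P5·P0 via (22.705,24.39): [(14.5511, 0) (51, 0) (51, 42) (28.5923, 42)]  |A|=1235.9897
3. ⊥bis P5·P1 via (41.715,28.595): [(26.1868, 34.8046) (14.5511, 0) (51, 0) (51, 24.882)]  |A|=942.9973
4. ⊥bis P5·P2 via (30.415,22.25): [(34.0971, 31.6413) (21.6912, 0) (51, 0) (51, 24.882)]  |A|=673.9725
5. ⊥bis P5·P3 via (21.52,19.17): [(34.0971, 31.6413) (21.6912, 0) (51, 0) (51, 24.882)]  |A|=673.9725
6. ⊥bis P5·P4 via (30.995,12.87): [(34.0971, 31.6413) (28.0131, 16.124) (42.7887, 0) (51, 0) (51, 24.882)]  |A|=503.8849
7. ⊥bis P5·P6 via (38.31,15.005): [(34.0971, 31.6413) (28.0131, 16.124) (29.6337, 14.3555) (51, 15.9549) (51, 24.882)]  |A|=274.4972
8. ⊥bis P5·P7 via (21.195,13.205): [(34.0971, 31.6413) (28.0131, 16.124) (29.6337, 14.3555) (51, 15.9549) (51, 24.882)]  |A|=274.4972
9. ⊥bis P5·P8 via (34.815,12.18): [(34.0971, 31.6413) (28.0131, 16.124) (29.4141, 14.5952) (29.9046, 14.3758) (51, 15.9549) (51, 24.882)]  |A|=274.4625
10. ⊥bis P5·P9 via (39.01,11.88): [(34.0971, 31.6413) (28.0131, 16.124) (29.4141, 14.5952) (29.9046, 14.3758) (51, 15.9549) (51, 24.882)]  |A|=274.4625
11. canonical 6-gon: [(34.0971, 31.6413) (28.0131, 16.124) (29.4141, 14.5952) (29.9046, 14.3758) (51, 15.9549) (51, 24.882)]
12. shoelace: 274.4625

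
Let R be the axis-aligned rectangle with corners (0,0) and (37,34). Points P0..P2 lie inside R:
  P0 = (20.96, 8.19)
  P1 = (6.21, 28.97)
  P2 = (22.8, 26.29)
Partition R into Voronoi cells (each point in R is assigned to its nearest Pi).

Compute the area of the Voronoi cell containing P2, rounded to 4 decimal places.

Area of P2's cell: 389.9795

1. box [0,37]×[0,34]: [(0, 0) (37, 0) (37, 34) (0, 34)]
2. ⊥bis P2·P0 via (21.88,17.24): [(0, 19.4643) (37, 15.7029) (37, 34) (0, 34)]  |A|=607.4067
3. ⊥bis P2·P1 via (14.505,27.63): [(12.9728, 18.1455) (37, 15.7029) (37, 34) (15.534, 34)]  |A|=389.9795
4. canonical 4-gon: [(12.9728, 18.1455) (37, 15.7029) (37, 34) (15.534, 34)]
5. shoelace: 389.9795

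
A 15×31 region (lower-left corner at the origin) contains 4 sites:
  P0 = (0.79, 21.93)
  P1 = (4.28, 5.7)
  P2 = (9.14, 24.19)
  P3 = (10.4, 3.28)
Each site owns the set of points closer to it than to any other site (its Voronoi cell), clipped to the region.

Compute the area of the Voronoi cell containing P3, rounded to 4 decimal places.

Area of P3's cell: 93.0753

1. box [0,15]×[0,31]: [(0, 0) (15, 0) (15, 31) (0, 31)]
2. ⊥bis P3·P0 via (5.595,12.605): [(0, 9.722) (0, 0) (15, 0) (15, 17.4512)]  |A|=203.7992
3. ⊥bis P3·P1 via (7.34,4.49): [(11.8165, 15.8108) (5.5645, 0) (15, 0) (15, 17.4512)]  |A|=102.3689
4. ⊥bis P3·P2 via (9.77,13.735): [(11.0256, 13.8107) (5.5645, 0) (15, 0) (15, 14.0502)]  |A|=93.0753
5. canonical 4-gon: [(11.0256, 13.8107) (5.5645, 0) (15, 0) (15, 14.0502)]
6. shoelace: 93.0753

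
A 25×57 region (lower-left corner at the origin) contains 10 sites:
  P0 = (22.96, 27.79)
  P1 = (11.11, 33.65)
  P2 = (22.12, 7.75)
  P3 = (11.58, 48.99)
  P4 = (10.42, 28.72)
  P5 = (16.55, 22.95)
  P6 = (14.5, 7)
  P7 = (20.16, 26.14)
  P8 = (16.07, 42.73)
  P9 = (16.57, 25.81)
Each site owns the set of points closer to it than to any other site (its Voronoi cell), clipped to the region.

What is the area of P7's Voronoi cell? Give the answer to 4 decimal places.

Area of P7's cell: 41.5525

1. box [0,25]×[0,57]: [(0, 0) (25, 0) (25, 57) (0, 57)]
2. ⊥bis P7·P0 via (21.56,26.965): [(0, 0) (25, 0) (25, 21.1274) (3.8608, 57) (0, 57)]  |A|=1045.8413
3. ⊥bis P7·P1 via (15.635,29.895): [(0, 11.0539) (0, 0) (25, 0) (25, 21.1274) (18.09, 32.8534)]  |A|=583.6457
4. ⊥bis P7·P2 via (21.14,16.945): [(3.3119, 15.0449) (25, 17.3564) (25, 21.1274) (18.09, 32.8534)]  |A|=189.0662
5. ⊥bis P7·P3 via (15.87,37.565): [(3.3119, 15.0449) (25, 17.3564) (25, 21.1274) (18.09, 32.8534)]  |A|=189.0662
6. ⊥bis P7·P4 via (15.29,27.43): [(16.0873, 30.4401) (12.262, 15.9988) (25, 17.3564) (25, 21.1274) (18.09, 32.8534)]  |A|=126.2647
7. ⊥bis P7·P5 via (18.355,24.545): [(16.0873, 30.4401) (15.4089, 27.879) (24.7325, 17.3279) (25, 17.3564) (25, 21.1274) (18.09, 32.8534)]  |A|=54.2805
8. ⊥bis P7·P6 via (17.33,16.57): [(16.0873, 30.4401) (15.4089, 27.879) (24.7325, 17.3279) (25, 17.3564) (25, 21.1274) (18.09, 32.8534)]  |A|=54.2805
9. ⊥bis P7·P8 via (18.115,34.435): [(16.0873, 30.4401) (15.4089, 27.879) (24.7325, 17.3279) (25, 17.3564) (25, 21.1274) (18.09, 32.8534)]  |A|=54.2805
10. ⊥bis P7·P9 via (18.365,25.975): [(17.7684, 32.4658) (18.5129, 24.3663) (24.7325, 17.3279) (25, 17.3564) (25, 21.1274) (18.09, 32.8534)]  |A|=41.5525
11. canonical 6-gon: [(17.7684, 32.4658) (18.5129, 24.3663) (24.7325, 17.3279) (25, 17.3564) (25, 21.1274) (18.09, 32.8534)]
12. shoelace: 41.5525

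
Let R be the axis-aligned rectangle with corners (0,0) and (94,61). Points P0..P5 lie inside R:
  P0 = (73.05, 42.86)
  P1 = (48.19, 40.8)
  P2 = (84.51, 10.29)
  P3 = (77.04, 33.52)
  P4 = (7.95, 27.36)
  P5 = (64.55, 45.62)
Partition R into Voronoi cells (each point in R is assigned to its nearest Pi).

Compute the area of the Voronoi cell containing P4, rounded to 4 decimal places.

1. box [0,94]×[0,61]: [(0, 0) (94, 0) (94, 61) (0, 61)]
2. ⊥bis P4·P0 via (40.5,35.11): [(0, 0) (48.8595, 0) (34.3357, 61) (0, 61)]  |A|=2537.4548
3. ⊥bis P4·P1 via (28.07,34.08): [(0, 0) (39.4526, 0) (19.0788, 61) (0, 61)]  |A|=1785.2081
4. ⊥bis P4·P2 via (46.23,18.825): [(0, 0) (39.4526, 0) (19.0788, 61) (0, 61)]  |A|=1785.2081
5. ⊥bis P4·P3 via (42.495,30.44): [(0, 0) (39.4526, 0) (19.0788, 61) (0, 61)]  |A|=1785.2081
6. ⊥bis P4·P5 via (36.25,36.49): [(0, 0) (39.4526, 0) (19.0788, 61) (0, 61)]  |A|=1785.2081
7. canonical 4-gon: [(0, 0) (39.4526, 0) (19.0788, 61) (0, 61)]
8. shoelace: 1785.2081

Area of P4's cell: 1785.2081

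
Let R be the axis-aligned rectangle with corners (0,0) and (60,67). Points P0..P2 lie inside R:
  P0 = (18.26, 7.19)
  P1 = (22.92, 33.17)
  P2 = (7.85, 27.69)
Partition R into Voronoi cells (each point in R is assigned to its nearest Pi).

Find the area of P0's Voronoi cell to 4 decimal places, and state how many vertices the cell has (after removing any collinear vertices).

Area of P0's cell: 985.3739 (5 vertices)

1. box [0,60]×[0,67]: [(0, 0) (60, 0) (60, 67) (0, 67)]
2. ⊥bis P0·P1 via (20.59,20.18): [(0, 23.8732) (0, 0) (60, 0) (60, 13.1111)]  |A|=1109.5284
3. ⊥bis P0·P2 via (13.055,17.44): [(19.0092, 20.4636) (0, 10.8106) (0, 0) (60, 0) (60, 13.1111)]  |A|=985.3739
4. canonical 5-gon: [(19.0092, 20.4636) (0, 10.8106) (0, 0) (60, 0) (60, 13.1111)]
5. shoelace: 985.3739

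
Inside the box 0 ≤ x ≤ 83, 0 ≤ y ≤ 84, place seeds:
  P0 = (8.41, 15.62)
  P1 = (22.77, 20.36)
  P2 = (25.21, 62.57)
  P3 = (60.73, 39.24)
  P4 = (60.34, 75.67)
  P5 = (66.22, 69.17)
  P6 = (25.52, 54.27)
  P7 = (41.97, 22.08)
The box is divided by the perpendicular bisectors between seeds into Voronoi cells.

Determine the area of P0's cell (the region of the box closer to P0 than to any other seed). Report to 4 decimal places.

Area of P0's cell: 601.8685

1. box [0,83]×[0,84]: [(0, 0) (83, 0) (83, 84) (0, 84)]
2. ⊥bis P0·P1 via (15.59,17.99): [(0, 65.2205) (0, 0) (21.5282, 0)]  |A|=702.0397
3. ⊥bis P0·P2 via (16.81,39.095): [(7.5272, 42.4167) (0, 45.1101) (0, 0) (21.5282, 0)]  |A|=626.3526
4. ⊥bis P0·P3 via (34.57,27.43): [(7.5272, 42.4167) (0, 45.1101) (0, 0) (21.5282, 0)]  |A|=626.3526
5. ⊥bis P0·P4 via (34.375,45.645): [(7.5272, 42.4167) (0, 45.1101) (0, 0) (21.5282, 0)]  |A|=626.3526
6. ⊥bis P0·P5 via (37.315,42.395): [(7.5272, 42.4167) (0, 45.1101) (0, 0) (21.5282, 0)]  |A|=626.3526
7. ⊥bis P0·P6 via (16.965,34.945): [(8.8004, 38.5594) (0, 42.4552) (0, 0) (21.5282, 0)]  |A|=601.8685
8. ⊥bis P0·P7 via (25.19,18.85): [(8.8004, 38.5594) (0, 42.4552) (0, 0) (21.5282, 0)]  |A|=601.8685
9. canonical 4-gon: [(8.8004, 38.5594) (0, 42.4552) (0, 0) (21.5282, 0)]
10. shoelace: 601.8685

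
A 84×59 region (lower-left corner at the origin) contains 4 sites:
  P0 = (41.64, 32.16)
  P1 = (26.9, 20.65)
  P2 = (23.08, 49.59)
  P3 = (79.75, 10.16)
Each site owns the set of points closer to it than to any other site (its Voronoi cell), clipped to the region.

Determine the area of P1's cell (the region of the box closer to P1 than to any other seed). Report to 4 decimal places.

1. box [0,84]×[0,59]: [(0, 0) (84, 0) (84, 59) (0, 59)]
2. ⊥bis P1·P0 via (34.27,26.405): [(0, 0) (54.8888, 0) (8.8176, 59) (0, 59)]  |A|=1879.3395
3. ⊥bis P1·P2 via (24.99,35.12): [(0, 31.8214) (0, 0) (54.8888, 0) (27.2335, 35.4161)]  |A|=1405.2788
4. ⊥bis P1·P3 via (53.325,15.405): [(0, 31.8214) (0, 0) (50.2673, 0) (51.204, 4.7189) (27.2335, 35.4161)]  |A|=1394.3745
5. canonical 5-gon: [(0, 31.8214) (0, 0) (50.2673, 0) (51.204, 4.7189) (27.2335, 35.4161)]
6. shoelace: 1394.3745

Area of P1's cell: 1394.3745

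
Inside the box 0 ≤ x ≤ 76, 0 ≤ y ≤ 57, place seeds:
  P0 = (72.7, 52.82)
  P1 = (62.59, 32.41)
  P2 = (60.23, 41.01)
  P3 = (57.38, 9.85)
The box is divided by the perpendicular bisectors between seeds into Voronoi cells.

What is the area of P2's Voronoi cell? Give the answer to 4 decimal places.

Area of P2's cell: 1679.7023

1. box [0,76]×[0,57]: [(0, 0) (76, 0) (76, 57) (0, 57)]
2. ⊥bis P2·P0 via (66.465,46.915): [(0, 0) (76, 0) (76, 36.8471) (56.9138, 57) (0, 57)]  |A|=4139.6789
3. ⊥bis P2·P1 via (61.41,36.71): [(0, 19.858) (73.0934, 39.9161) (56.9138, 57) (0, 57)]  |A|=1843.5728
4. ⊥bis P2·P3 via (58.805,25.43): [(0, 30.8085) (29.9292, 28.0711) (73.0934, 39.9161) (56.9138, 57) (0, 57)]  |A|=1679.7023
5. canonical 5-gon: [(0, 30.8085) (29.9292, 28.0711) (73.0934, 39.9161) (56.9138, 57) (0, 57)]
6. shoelace: 1679.7023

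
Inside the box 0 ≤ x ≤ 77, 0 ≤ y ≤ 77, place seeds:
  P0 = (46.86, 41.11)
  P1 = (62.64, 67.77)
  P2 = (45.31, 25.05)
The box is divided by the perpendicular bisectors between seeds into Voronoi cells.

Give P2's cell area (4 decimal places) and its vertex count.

Area of P2's cell: 2603.5280 (4 vertices)

1. box [0,77]×[0,77]: [(0, 0) (77, 0) (77, 77) (0, 77)]
2. ⊥bis P2·P0 via (46.085,33.08): [(0, 37.5278) (0, 0) (77, 0) (77, 30.0963)]  |A|=2603.528
3. ⊥bis P2·P1 via (53.975,46.41): [(0, 37.5278) (0, 0) (77, 0) (77, 30.0963)]  |A|=2603.528
4. canonical 4-gon: [(0, 37.5278) (0, 0) (77, 0) (77, 30.0963)]
5. shoelace: 2603.528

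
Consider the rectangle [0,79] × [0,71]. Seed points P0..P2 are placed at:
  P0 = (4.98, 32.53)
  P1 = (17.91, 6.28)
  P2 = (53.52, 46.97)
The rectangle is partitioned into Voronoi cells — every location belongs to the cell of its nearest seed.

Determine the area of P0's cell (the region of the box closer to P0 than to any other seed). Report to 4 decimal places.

1. box [0,79]×[0,71]: [(0, 0) (79, 0) (79, 71) (0, 71)]
2. ⊥bis P0·P1 via (11.445,19.405): [(0, 13.7675) (79, 52.6807) (79, 71) (0, 71)]  |A|=2984.2968
3. ⊥bis P0·P2 via (29.25,39.75): [(0, 13.7675) (32.2533, 29.6546) (19.9535, 71) (0, 71)]  |A|=1335.4611
4. canonical 4-gon: [(0, 13.7675) (32.2533, 29.6546) (19.9535, 71) (0, 71)]
5. shoelace: 1335.4611

Area of P0's cell: 1335.4611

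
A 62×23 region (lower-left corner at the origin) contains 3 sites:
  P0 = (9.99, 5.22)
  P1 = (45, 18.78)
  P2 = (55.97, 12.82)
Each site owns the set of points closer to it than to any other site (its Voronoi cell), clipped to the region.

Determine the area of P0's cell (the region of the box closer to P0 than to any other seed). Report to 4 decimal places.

Area of P0's cell: 636.8392

1. box [0,62]×[0,23]: [(0, 0) (62, 0) (62, 23) (0, 23)]
2. ⊥bis P0·P1 via (27.495,12): [(0, 0) (32.1428, 0) (23.2345, 23) (0, 23)]  |A|=636.8392
3. ⊥bis P0·P2 via (32.98,9.02): [(0, 0) (32.1428, 0) (23.2345, 23) (0, 23)]  |A|=636.8392
4. canonical 4-gon: [(0, 0) (32.1428, 0) (23.2345, 23) (0, 23)]
5. shoelace: 636.8392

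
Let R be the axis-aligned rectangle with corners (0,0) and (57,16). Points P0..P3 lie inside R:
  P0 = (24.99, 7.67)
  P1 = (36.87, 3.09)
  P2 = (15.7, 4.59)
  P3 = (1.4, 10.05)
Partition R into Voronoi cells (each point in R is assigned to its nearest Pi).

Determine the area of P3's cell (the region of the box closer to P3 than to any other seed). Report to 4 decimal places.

Area of P3's cell: 140.9542

1. box [0,57]×[0,16]: [(0, 0) (57, 0) (57, 16) (0, 16)]
2. ⊥bis P3·P0 via (13.195,8.86): [(0, 0) (12.3011, 0) (13.9154, 16) (0, 16)]  |A|=209.7318
3. ⊥bis P3·P1 via (19.135,6.57): [(0, 0) (12.3011, 0) (13.9154, 16) (0, 16)]  |A|=209.7318
4. ⊥bis P3·P2 via (8.55,7.32): [(0, 0) (5.7551, 0) (11.8642, 16) (0, 16)]  |A|=140.9542
5. canonical 4-gon: [(0, 0) (5.7551, 0) (11.8642, 16) (0, 16)]
6. shoelace: 140.9542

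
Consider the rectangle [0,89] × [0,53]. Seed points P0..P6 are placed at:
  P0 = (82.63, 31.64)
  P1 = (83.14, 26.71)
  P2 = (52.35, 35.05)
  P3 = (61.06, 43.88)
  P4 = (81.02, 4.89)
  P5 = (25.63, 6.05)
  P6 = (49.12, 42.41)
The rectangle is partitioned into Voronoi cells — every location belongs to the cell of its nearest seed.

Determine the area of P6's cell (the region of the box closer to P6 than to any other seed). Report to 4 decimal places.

1. box [0,89]×[0,53]: [(0, 0) (89, 0) (89, 53) (0, 53)]
2. ⊥bis P6·P0 via (65.875,37.025): [(0, 0) (53.9753, 0) (71.0093, 53) (0, 53)]  |A|=3312.0919
3. ⊥bis P6·P1 via (66.13,34.56): [(0, 0) (50.1808, 0) (62.6803, 27.0849) (71.0093, 53) (0, 53)]  |A|=3260.7052
4. ⊥bis P6·P2 via (50.735,38.73): [(0, 16.4645) (68.9991, 46.7454) (71.0093, 53) (0, 53)]  |A|=1482.527
5. ⊥bis P6·P3 via (55.09,43.145): [(0, 16.4645) (55.3825, 40.7696) (53.8767, 53) (0, 53)]  |A|=1341.1801
6. ⊥bis P6·P4 via (65.07,23.65): [(0, 16.4645) (55.3825, 40.7696) (53.8767, 53) (0, 53)]  |A|=1341.1801
7. ⊥bis P6·P5 via (37.375,24.23): [(0, 48.3757) (29.414, 29.3731) (55.3825, 40.7696) (53.8767, 53) (0, 53)]  |A|=871.8613
8. canonical 5-gon: [(0, 48.3757) (29.414, 29.3731) (55.3825, 40.7696) (53.8767, 53) (0, 53)]
9. shoelace: 871.8613

Area of P6's cell: 871.8613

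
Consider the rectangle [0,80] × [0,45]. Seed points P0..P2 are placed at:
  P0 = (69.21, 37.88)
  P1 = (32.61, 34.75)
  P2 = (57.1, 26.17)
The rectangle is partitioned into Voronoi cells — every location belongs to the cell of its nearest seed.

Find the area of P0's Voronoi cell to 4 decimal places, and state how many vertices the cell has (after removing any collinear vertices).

Area of P0's cell: 446.6822 (3 vertices)

1. box [0,80]×[0,45]: [(0, 0) (80, 0) (80, 45) (0, 45)]
2. ⊥bis P0·P1 via (50.91,36.315): [(54.0156, 0) (80, 0) (80, 45) (50.1673, 45)]  |A|=1255.8849
3. ⊥bis P0·P2 via (63.155,32.025): [(80, 14.6046) (80, 45) (50.6086, 45)]  |A|=446.6822
4. canonical 3-gon: [(80, 14.6046) (80, 45) (50.6086, 45)]
5. shoelace: 446.6822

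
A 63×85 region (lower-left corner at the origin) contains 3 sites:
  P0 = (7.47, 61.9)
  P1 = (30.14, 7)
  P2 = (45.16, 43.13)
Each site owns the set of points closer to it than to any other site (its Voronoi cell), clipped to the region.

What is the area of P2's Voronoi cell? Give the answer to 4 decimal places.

Area of P2's cell: 2149.4722

1. box [0,63]×[0,85]: [(0, 0) (63, 0) (63, 85) (0, 85)]
2. ⊥bis P2·P0 via (26.315,52.515): [(0.162, 0) (63, 0) (63, 85) (42.4929, 85)]  |A|=3542.1685
3. ⊥bis P2·P1 via (37.65,25.065): [(16.9336, 33.6772) (63, 14.5265) (63, 85) (42.4929, 85)]  |A|=2149.4722
4. canonical 4-gon: [(16.9336, 33.6772) (63, 14.5265) (63, 85) (42.4929, 85)]
5. shoelace: 2149.4722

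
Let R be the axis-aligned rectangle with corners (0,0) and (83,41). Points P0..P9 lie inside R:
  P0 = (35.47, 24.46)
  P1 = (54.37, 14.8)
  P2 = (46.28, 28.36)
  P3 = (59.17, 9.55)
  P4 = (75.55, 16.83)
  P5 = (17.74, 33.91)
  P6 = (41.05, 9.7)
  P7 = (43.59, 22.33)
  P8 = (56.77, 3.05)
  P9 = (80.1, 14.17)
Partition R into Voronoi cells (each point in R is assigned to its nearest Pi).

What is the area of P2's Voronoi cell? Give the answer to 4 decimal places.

1. box [0,83]×[0,41]: [(0, 0) (83, 0) (83, 41) (0, 41)]
2. ⊥bis P2·P0 via (40.875,26.41): [(50.4031, 0) (83, 0) (83, 41) (35.6113, 41)]  |A|=1639.7051
3. ⊥bis P2·P1 via (50.325,21.58): [(43.9827, 17.7961) (82.8757, 41) (35.6113, 41)]  |A|=548.359
4. ⊥bis P2·P3 via (52.725,18.955): [(43.9827, 17.7961) (82.8757, 41) (35.6113, 41)]  |A|=548.359
5. ⊥bis P2·P4 via (60.915,22.595): [(43.9827, 17.7961) (63.6457, 29.5273) (68.1651, 41) (35.6113, 41)]  |A|=463.9734
6. ⊥bis P2·P5 via (32.01,31.135): [(43.9827, 17.7961) (63.6457, 29.5273) (68.1651, 41) (35.6113, 41)]  |A|=463.9734
7. ⊥bis P2·P6 via (43.665,19.03): [(43.5232, 19.0697) (45.2883, 18.575) (63.6457, 29.5273) (68.1651, 41) (35.6113, 41)]  |A|=462.9631
8. ⊥bis P2·P7 via (44.935,25.345): [(40.5542, 27.2993) (51.6298, 22.3584) (63.6457, 29.5273) (68.1651, 41) (35.6113, 41)]  |A|=419.8166
9. ⊥bis P2·P8 via (51.525,15.705): [(40.5542, 27.2993) (51.6298, 22.3584) (63.6457, 29.5273) (68.1651, 41) (35.6113, 41)]  |A|=419.8166
10. ⊥bis P2·P9 via (63.19,21.265): [(40.5542, 27.2993) (51.6298, 22.3584) (63.6457, 29.5273) (68.1651, 41) (35.6113, 41)]  |A|=419.8166
11. canonical 5-gon: [(40.5542, 27.2993) (51.6298, 22.3584) (63.6457, 29.5273) (68.1651, 41) (35.6113, 41)]
12. shoelace: 419.8166

Area of P2's cell: 419.8166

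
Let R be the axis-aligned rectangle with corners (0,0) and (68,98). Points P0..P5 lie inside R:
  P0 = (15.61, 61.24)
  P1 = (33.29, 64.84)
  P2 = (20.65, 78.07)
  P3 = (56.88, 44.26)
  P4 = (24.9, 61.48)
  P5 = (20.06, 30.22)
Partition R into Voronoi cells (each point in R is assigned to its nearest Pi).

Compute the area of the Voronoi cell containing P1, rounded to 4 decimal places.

1. box [0,68]×[0,98]: [(0, 0) (68, 0) (68, 98) (0, 98)]
2. ⊥bis P1·P0 via (24.45,63.04): [(37.2862, 0) (68, 0) (68, 98) (17.3314, 98)]  |A|=3987.7353
3. ⊥bis P1·P2 via (26.97,71.455): [(23.426, 68.069) (37.2862, 0) (68, 0) (68, 98) (54.754, 98)]  |A|=3427.6881
4. ⊥bis P1·P3 via (45.085,54.55): [(23.426, 68.069) (29.7564, 36.9795) (68, 80.8165) (68, 98) (54.754, 98)]  |A|=1314.4418
5. ⊥bis P1·P4 via (29.095,63.16): [(26.1043, 70.6279) (36.4891, 44.6968) (68, 80.8165) (68, 98) (54.754, 98)]  |A|=1137.3454
6. ⊥bis P1·P5 via (26.675,47.53): [(26.1043, 70.6279) (36.4891, 44.6968) (68, 80.8165) (68, 98) (54.754, 98)]  |A|=1137.3454
7. canonical 5-gon: [(26.1043, 70.6279) (36.4891, 44.6968) (68, 80.8165) (68, 98) (54.754, 98)]
8. shoelace: 1137.3454

Area of P1's cell: 1137.3454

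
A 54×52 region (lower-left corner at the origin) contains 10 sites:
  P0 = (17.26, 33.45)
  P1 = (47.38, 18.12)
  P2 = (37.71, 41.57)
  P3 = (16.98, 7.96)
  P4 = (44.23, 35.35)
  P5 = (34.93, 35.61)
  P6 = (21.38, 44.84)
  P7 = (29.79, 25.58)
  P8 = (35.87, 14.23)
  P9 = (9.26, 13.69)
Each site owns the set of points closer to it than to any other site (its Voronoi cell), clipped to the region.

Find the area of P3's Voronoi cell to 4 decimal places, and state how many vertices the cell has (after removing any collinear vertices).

Area of P3's cell: 276.0268 (4 vertices)

1. box [0,54]×[0,52]: [(0, 0) (54, 0) (54, 52) (0, 52)]
2. ⊥bis P3·P0 via (17.12,20.705): [(0, 20.8931) (0, 0) (54, 0) (54, 20.2999)]  |A|=1112.2094
3. ⊥bis P3·P1 via (32.18,13.04): [(29.6643, 20.5672) (0, 20.8931) (0, 0) (36.5381, 0)]  |A|=685.6326
4. ⊥bis P3·P2 via (27.345,24.765): [(29.6643, 20.5672) (0, 20.8931) (0, 0) (36.5381, 0)]  |A|=685.6326
5. ⊥bis P3·P4 via (30.605,21.655): [(29.6643, 20.5672) (0, 20.8931) (0, 0) (36.5381, 0)]  |A|=685.6326
6. ⊥bis P3·P5 via (25.955,21.785): [(30.1723, 19.0472) (27.7993, 20.5877) (0, 20.8931) (0, 0) (36.5381, 0)]  |A|=684.2204
7. ⊥bis P3·P6 via (19.18,26.4): [(30.1723, 19.0472) (27.7993, 20.5877) (0, 20.8931) (0, 0) (36.5381, 0)]  |A|=684.2204
8. ⊥bis P3·P7 via (23.385,16.77): [(33.3561, 9.5208) (17.9855, 20.6955) (0, 20.8931) (0, 0) (36.5381, 0)]  |A|=621.3653
9. ⊥bis P3·P8 via (26.425,11.095): [(24.9091, 15.6619) (17.9855, 20.6955) (0, 20.8931) (0, 0) (30.1077, 0)]  |A|=540.5679
10. ⊥bis P3·P9 via (13.12,10.825): [(24.9091, 15.6619) (19.5837, 19.5336) (5.0854, 0) (30.1077, 0)]  |A|=276.0268
11. canonical 4-gon: [(24.9091, 15.6619) (19.5837, 19.5336) (5.0854, 0) (30.1077, 0)]
12. shoelace: 276.0268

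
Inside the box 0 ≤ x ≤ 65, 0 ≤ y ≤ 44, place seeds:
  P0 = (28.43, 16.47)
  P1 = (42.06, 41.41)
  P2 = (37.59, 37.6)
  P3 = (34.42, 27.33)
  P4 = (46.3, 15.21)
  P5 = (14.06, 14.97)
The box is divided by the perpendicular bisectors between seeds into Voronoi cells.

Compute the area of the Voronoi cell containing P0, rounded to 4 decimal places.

Area of P0's cell: 358.1018

1. box [0,65]×[0,44]: [(0, 0) (65, 0) (65, 44) (0, 44)]
2. ⊥bis P0·P1 via (35.245,28.94): [(0, 0) (65, 0) (65, 12.6785) (7.6884, 44) (0, 44)]  |A|=1962.4588
3. ⊥bis P0·P2 via (33.01,27.035): [(0, 41.3451) (0, 0) (65, 0) (65, 12.6785) (60.6766, 15.0414)]  |A|=1770.5896
4. ⊥bis P0·P3 via (31.425,21.9): [(0, 39.2329) (0, 0) (65, 0) (65, 3.3812)]  |A|=1384.9594
5. ⊥bis P0·P4 via (37.365,15.84): [(37.5539, 18.5195) (0, 39.2329) (0, 0) (36.2481, 0)]  |A|=1072.3241
6. ⊥bis P0·P5 via (21.245,15.72): [(37.5539, 18.5195) (19.9386, 28.2355) (22.8859, 0) (36.2481, 0)]  |A|=358.1018
7. canonical 4-gon: [(37.5539, 18.5195) (19.9386, 28.2355) (22.8859, 0) (36.2481, 0)]
8. shoelace: 358.1018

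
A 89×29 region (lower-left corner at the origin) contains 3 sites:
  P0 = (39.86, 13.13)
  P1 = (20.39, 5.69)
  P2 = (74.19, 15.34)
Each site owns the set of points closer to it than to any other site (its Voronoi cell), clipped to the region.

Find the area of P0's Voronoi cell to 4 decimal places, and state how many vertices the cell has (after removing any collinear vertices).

Area of P0's cell: 836.0109 (4 vertices)

1. box [0,89]×[0,29]: [(0, 0) (89, 0) (89, 29) (0, 29)]
2. ⊥bis P0·P1 via (30.125,9.41): [(33.7208, 0) (89, 0) (89, 29) (22.6391, 29)]  |A|=1763.7807
3. ⊥bis P0·P2 via (57.025,14.235): [(33.7208, 0) (57.9414, 0) (56.0745, 29) (22.6391, 29)]  |A|=836.0109
4. canonical 4-gon: [(33.7208, 0) (57.9414, 0) (56.0745, 29) (22.6391, 29)]
5. shoelace: 836.0109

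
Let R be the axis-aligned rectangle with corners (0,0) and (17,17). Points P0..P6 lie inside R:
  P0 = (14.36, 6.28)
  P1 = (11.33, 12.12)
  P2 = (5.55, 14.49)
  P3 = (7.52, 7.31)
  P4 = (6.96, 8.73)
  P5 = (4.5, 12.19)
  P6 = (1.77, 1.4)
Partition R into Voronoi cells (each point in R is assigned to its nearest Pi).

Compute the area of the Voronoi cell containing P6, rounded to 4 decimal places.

Area of P6's cell: 39.1432

1. box [0,17]×[0,17]: [(0, 0) (17, 0) (17, 17) (0, 17)]
2. ⊥bis P6·P0 via (8.065,3.84): [(0, 0) (9.5534, 0) (2.9641, 17) (0, 17)]  |A|=106.3986
3. ⊥bis P6·P1 via (6.55,6.76): [(0, 12.6012) (0, 0) (9.5534, 0) (7.1356, 6.2378)]  |A|=74.7547
4. ⊥bis P6·P2 via (3.66,7.945): [(5.9688, 7.2783) (0, 9.0019) (0, 0) (9.5534, 0) (7.1356, 6.2378)]  |A|=64.0128
5. ⊥bis P6·P3 via (4.645,4.355): [(0, 8.8742) (0, 0) (9.1212, 0)]  |A|=40.4718
6. ⊥bis P6·P4 via (4.365,5.065): [(2.713, 6.2347) (0, 8.1556) (0, 0) (9.1212, 0)]  |A|=39.497
7. ⊥bis P6·P5 via (3.135,6.795): [(2.713, 6.2347) (1.247, 7.2727) (0, 7.5882) (0, 0) (9.1212, 0)]  |A|=39.1432
8. canonical 5-gon: [(2.713, 6.2347) (1.247, 7.2727) (0, 7.5882) (0, 0) (9.1212, 0)]
9. shoelace: 39.1432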